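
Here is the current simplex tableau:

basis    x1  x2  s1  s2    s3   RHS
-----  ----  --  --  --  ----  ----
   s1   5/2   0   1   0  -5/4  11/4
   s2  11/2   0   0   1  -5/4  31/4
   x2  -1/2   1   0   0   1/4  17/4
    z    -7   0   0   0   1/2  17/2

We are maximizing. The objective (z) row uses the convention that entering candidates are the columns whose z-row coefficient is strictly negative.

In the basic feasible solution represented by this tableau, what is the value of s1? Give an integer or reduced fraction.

11/4

s1 is basic (row 1); its value is the RHS of that row: 11/4.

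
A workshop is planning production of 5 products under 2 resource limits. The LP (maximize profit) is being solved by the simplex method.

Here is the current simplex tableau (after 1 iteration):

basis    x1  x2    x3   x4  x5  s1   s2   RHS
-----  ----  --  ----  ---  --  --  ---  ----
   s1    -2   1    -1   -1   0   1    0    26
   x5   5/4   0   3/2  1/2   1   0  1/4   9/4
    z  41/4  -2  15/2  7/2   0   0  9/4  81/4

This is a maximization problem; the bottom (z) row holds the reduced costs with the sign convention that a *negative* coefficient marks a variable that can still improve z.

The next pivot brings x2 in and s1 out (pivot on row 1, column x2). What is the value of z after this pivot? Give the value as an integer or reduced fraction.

Minimum ratio for x2: 26/1 = 26.
z changes by −(z-row coeff of x2)·ratio = −(-2)·26 = 52.
New z = 81/4 + 52 = 289/4.

289/4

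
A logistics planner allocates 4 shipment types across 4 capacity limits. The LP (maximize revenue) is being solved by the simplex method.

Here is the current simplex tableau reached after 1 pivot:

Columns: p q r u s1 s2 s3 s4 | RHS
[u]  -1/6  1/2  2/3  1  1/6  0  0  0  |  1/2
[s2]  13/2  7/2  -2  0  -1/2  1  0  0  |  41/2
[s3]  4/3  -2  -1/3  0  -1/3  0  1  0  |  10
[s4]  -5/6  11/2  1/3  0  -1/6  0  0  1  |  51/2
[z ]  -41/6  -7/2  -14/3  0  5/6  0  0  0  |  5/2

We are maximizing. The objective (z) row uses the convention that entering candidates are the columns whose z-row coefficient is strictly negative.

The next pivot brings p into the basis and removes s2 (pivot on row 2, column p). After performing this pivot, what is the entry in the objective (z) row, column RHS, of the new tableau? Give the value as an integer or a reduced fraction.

Pivot element is row 2, column p: 13/2.
Normalize row 2: new (row 2, RHS) = (41/2)/(13/2) = 41/13.
z-row ← z-row − (-41/6)·(new row 2): 5/2 − (-41/6)·(41/13) = 938/39.

938/39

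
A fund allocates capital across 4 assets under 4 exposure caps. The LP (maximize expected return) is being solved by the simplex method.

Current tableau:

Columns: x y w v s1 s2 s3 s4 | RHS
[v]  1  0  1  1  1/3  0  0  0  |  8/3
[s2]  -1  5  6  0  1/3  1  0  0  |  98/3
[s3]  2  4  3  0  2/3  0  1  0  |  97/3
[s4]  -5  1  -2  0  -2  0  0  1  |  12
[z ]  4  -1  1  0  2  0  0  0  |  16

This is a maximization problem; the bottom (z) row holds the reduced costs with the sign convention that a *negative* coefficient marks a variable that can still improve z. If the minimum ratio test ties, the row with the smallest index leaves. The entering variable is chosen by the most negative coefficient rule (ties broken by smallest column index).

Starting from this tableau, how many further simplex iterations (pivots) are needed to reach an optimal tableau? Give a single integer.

1

pivot: y in, s2 out → z = 338/15
No improving column remains; optimal.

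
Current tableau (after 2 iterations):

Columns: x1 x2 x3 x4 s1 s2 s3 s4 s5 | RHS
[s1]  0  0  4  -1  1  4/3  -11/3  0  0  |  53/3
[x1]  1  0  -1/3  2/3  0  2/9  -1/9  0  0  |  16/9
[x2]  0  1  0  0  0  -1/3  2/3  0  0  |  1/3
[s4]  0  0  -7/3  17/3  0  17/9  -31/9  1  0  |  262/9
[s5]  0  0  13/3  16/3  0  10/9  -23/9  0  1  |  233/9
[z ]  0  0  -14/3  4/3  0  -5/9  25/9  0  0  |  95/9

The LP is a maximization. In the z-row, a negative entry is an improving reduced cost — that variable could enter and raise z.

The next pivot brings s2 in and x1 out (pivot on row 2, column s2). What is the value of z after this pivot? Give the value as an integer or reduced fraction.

15

Minimum ratio for s2: (16/9)/(2/9) = 8.
z changes by −(z-row coeff of s2)·ratio = −(-5/9)·8 = 40/9.
New z = 95/9 + (40/9) = 15.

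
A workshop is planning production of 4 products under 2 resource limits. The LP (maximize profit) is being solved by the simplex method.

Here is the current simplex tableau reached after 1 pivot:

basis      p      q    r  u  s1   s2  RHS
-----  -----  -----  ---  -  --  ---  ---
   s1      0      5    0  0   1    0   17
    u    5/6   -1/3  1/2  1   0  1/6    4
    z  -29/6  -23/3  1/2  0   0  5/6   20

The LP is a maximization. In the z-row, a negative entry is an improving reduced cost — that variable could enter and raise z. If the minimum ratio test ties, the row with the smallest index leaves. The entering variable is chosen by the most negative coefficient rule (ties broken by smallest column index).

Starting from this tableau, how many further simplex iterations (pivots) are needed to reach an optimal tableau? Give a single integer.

pivot: q in, s1 out → z = 691/15
pivot: p in, u out → z = 1896/25
No improving column remains; optimal.

2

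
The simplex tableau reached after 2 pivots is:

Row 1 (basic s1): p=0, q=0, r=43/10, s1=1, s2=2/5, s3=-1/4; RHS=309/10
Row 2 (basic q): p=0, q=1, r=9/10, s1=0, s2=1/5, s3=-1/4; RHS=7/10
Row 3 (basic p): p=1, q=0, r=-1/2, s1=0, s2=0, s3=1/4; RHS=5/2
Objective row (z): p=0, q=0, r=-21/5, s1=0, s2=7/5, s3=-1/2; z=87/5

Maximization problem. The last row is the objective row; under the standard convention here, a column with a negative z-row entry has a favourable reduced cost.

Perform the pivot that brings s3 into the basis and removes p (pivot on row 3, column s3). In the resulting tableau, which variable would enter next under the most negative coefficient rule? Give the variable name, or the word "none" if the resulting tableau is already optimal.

Pivot element 1/4. New z-row = old z-row − (-1/2)·(row 3/(1/4)).
Updated z-row coefficients: p: 2, q: 0, r: -26/5, s1: 0, s2: 7/5, s3: 0.
The most negative is -26/5 in column r, so r would enter next.

r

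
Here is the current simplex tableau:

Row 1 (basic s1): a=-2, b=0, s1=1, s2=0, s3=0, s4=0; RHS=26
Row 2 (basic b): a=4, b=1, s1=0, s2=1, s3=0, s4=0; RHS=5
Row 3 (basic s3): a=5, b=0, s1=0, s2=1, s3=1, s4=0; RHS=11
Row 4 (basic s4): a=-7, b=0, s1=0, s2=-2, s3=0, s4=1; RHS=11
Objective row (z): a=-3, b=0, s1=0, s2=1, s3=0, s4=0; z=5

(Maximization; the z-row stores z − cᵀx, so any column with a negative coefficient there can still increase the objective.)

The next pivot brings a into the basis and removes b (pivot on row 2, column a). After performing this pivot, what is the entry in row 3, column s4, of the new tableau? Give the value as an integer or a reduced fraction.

0

Pivot element is row 2, column a: 4.
Normalize row 2: new (row 2, s4) = 0/4 = 0.
row 3 ← row 3 − 5·(new row 2): 0 − 5·0 = 0.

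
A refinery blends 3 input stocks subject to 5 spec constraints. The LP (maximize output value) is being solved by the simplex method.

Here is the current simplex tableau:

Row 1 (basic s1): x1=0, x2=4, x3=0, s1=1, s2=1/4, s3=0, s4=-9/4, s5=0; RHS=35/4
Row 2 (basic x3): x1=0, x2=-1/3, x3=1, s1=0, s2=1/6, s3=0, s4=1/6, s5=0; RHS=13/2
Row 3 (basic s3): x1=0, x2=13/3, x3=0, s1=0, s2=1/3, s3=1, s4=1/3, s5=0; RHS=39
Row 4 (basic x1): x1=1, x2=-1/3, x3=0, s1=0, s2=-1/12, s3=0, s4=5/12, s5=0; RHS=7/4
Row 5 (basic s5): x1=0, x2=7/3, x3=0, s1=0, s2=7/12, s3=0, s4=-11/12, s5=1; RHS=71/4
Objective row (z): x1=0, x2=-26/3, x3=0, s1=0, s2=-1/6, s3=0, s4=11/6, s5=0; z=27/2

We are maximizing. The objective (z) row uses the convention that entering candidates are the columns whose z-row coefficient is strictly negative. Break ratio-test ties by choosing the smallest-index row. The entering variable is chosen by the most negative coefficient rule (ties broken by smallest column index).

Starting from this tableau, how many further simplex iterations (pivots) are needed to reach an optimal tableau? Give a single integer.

2

pivot: x2 in, s1 out → z = 779/24
pivot: s4 in, s3 out → z = 8627/133
No improving column remains; optimal.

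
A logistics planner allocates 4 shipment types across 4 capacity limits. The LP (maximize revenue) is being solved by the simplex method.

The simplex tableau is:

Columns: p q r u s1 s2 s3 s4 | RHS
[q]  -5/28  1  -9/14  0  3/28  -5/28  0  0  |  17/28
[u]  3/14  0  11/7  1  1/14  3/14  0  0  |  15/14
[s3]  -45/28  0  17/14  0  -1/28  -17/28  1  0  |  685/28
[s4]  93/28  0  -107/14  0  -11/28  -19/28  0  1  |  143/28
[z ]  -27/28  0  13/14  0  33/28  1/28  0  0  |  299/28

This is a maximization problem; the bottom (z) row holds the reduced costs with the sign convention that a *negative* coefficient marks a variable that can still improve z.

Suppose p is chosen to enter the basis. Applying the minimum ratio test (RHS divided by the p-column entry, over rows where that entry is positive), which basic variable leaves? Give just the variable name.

Ratios: row 1 (q): entry -5/28 ≤ 0, skip; row 2 (u): (15/14)/(3/14) = 5; row 3 (s3): entry -45/28 ≤ 0, skip; row 4 (s4): (143/28)/(93/28) = 143/93.
Minimum ratio 143/93 is in the s4 row, so s4 leaves.

s4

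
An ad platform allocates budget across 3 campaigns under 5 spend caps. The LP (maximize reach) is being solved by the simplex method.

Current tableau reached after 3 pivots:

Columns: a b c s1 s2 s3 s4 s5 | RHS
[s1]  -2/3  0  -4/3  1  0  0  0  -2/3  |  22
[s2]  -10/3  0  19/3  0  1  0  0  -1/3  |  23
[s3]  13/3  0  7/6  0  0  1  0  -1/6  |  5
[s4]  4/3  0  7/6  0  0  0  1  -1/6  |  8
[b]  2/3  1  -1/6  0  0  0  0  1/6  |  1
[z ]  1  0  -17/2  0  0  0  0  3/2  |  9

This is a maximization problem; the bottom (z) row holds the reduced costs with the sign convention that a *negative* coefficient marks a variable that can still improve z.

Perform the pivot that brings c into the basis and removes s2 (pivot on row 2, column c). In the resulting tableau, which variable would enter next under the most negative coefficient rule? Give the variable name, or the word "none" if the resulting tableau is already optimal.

a

Pivot element 19/3. New z-row = old z-row − (-17/2)·(row 2/(19/3)).
Updated z-row coefficients: a: -66/19, b: 0, c: 0, s1: 0, s2: 51/38, s3: 0, s4: 0, s5: 20/19.
The most negative is -66/19 in column a, so a would enter next.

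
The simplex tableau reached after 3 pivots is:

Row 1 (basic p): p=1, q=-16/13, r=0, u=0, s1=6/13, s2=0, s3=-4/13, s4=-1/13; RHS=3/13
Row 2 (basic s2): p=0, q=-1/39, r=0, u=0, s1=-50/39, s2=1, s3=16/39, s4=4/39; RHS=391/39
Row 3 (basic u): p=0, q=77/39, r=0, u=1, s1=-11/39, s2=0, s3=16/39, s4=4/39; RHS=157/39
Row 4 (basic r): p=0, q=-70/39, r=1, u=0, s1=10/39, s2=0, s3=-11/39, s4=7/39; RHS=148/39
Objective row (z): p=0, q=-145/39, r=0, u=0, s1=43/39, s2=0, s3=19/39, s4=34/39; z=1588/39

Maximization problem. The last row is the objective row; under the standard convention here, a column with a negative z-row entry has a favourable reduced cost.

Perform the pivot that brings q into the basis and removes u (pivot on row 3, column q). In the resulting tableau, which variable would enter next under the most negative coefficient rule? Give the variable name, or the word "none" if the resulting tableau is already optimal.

none

Pivot element 77/39. New z-row = old z-row − (-145/39)·(row 3/(77/39)).
Updated z-row coefficients: p: 0, q: 0, r: 0, u: 145/77, s1: 4/7, s2: 0, s3: 97/77, s4: 82/77.
No coefficient is strictly negative; the tableau after this pivot is optimal.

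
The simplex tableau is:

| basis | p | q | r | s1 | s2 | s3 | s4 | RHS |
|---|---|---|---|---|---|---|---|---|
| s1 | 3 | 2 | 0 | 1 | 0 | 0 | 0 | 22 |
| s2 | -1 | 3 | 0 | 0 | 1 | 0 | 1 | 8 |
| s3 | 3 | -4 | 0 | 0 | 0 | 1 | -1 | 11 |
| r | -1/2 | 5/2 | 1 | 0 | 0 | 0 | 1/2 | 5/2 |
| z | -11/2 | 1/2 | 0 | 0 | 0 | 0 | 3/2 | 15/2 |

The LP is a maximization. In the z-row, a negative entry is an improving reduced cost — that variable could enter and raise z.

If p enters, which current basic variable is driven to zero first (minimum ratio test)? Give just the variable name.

Ratios: row 1 (s1): 22/3 = 22/3; row 2 (s2): entry -1 ≤ 0, skip; row 3 (s3): 11/3 = 11/3; row 4 (r): entry -1/2 ≤ 0, skip.
Minimum ratio 11/3 is in the s3 row, so s3 leaves.

s3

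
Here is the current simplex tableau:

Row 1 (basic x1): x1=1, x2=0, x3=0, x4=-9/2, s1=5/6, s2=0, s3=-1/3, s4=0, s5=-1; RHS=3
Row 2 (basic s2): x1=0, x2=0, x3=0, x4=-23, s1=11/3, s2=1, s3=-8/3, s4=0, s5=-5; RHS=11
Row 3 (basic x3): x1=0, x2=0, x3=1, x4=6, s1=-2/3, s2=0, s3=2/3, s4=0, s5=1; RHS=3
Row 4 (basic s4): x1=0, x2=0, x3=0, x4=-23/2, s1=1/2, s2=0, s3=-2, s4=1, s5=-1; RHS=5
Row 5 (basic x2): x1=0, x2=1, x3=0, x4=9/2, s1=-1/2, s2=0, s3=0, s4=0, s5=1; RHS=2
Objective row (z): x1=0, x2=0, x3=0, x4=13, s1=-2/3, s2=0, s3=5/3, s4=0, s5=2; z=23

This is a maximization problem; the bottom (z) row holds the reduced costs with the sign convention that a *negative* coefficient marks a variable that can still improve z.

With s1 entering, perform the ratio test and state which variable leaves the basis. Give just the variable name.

Ratios: row 1 (x1): 3/(5/6) = 18/5; row 2 (s2): 11/(11/3) = 3; row 3 (x3): entry -2/3 ≤ 0, skip; row 4 (s4): 5/(1/2) = 10; row 5 (x2): entry -1/2 ≤ 0, skip.
Minimum ratio 3 is in the s2 row, so s2 leaves.

s2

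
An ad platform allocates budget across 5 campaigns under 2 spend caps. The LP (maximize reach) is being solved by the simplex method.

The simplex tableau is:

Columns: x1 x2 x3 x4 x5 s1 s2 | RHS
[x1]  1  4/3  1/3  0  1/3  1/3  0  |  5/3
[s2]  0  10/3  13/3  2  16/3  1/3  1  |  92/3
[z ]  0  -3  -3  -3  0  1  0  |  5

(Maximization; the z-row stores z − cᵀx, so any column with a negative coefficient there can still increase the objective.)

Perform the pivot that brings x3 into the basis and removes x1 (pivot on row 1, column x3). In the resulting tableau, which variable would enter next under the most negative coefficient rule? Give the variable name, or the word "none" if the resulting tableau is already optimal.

x4

Pivot element 1/3. New z-row = old z-row − (-3)·(row 1/(1/3)).
Updated z-row coefficients: x1: 9, x2: 9, x3: 0, x4: -3, x5: 3, s1: 4, s2: 0.
The most negative is -3 in column x4, so x4 would enter next.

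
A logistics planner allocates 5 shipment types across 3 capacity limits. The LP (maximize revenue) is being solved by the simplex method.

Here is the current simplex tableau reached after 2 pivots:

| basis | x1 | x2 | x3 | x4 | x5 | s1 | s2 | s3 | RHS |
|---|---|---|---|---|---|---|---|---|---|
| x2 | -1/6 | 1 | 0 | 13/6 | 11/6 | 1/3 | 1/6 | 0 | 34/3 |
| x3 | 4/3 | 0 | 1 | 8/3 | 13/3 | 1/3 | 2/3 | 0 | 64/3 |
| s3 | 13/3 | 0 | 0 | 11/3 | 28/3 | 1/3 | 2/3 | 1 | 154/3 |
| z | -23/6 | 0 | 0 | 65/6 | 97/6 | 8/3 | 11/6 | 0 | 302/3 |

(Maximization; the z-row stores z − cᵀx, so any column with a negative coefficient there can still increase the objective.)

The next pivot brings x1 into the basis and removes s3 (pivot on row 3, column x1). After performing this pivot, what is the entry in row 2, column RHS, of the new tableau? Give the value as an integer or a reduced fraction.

Pivot element is row 3, column x1: 13/3.
Normalize row 3: new (row 3, RHS) = (154/3)/(13/3) = 154/13.
row 2 ← row 2 − (4/3)·(new row 3): 64/3 − (4/3)·(154/13) = 72/13.

72/13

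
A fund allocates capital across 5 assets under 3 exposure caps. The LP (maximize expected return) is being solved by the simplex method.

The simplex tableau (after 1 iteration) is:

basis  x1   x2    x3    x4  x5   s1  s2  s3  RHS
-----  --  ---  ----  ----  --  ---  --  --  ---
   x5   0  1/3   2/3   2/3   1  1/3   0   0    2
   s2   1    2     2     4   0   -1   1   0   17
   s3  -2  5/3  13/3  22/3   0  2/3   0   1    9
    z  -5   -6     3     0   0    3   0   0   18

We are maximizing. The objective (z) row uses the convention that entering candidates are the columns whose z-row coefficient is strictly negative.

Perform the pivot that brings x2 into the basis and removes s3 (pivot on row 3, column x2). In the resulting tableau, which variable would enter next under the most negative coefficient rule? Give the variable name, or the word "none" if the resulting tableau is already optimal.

Pivot element 5/3. New z-row = old z-row − (-6)·(row 3/(5/3)).
Updated z-row coefficients: x1: -61/5, x2: 0, x3: 93/5, x4: 132/5, x5: 0, s1: 27/5, s2: 0, s3: 18/5.
The most negative is -61/5 in column x1, so x1 would enter next.

x1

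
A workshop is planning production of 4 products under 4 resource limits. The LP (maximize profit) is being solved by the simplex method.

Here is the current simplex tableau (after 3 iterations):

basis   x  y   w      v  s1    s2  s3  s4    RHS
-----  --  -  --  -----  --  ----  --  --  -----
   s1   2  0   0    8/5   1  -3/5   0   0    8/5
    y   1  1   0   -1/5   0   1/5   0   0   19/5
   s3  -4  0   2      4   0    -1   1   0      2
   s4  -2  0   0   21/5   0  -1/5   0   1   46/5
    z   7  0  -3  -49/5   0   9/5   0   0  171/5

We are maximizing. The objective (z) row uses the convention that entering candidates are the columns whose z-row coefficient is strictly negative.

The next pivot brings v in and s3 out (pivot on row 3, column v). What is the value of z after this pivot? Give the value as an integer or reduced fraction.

Minimum ratio for v: 2/4 = 1/2.
z changes by −(z-row coeff of v)·ratio = −(-49/5)·(1/2) = 49/10.
New z = 171/5 + (49/10) = 391/10.

391/10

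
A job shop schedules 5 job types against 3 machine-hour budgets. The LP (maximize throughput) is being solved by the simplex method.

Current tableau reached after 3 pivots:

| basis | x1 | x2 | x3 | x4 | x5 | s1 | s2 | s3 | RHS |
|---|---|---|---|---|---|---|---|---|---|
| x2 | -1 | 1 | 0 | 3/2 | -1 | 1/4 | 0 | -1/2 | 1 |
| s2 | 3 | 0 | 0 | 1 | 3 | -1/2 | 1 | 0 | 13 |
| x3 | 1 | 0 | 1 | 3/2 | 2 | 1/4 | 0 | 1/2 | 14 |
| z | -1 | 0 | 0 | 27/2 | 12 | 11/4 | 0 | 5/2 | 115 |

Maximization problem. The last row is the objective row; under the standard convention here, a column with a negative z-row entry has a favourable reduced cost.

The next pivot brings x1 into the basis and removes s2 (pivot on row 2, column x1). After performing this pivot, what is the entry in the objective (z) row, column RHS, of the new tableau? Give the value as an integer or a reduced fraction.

Pivot element is row 2, column x1: 3.
Normalize row 2: new (row 2, RHS) = 13/3 = 13/3.
z-row ← z-row − (-1)·(new row 2): 115 − (-1)·(13/3) = 358/3.

358/3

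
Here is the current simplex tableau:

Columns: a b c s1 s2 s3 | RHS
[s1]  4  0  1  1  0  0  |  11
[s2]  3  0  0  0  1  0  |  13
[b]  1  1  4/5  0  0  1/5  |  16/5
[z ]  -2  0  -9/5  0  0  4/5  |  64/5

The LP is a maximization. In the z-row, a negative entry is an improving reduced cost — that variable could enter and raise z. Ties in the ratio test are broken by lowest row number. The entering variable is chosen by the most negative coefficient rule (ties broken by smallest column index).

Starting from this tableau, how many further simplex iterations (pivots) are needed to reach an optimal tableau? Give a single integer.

pivot: a in, s1 out → z = 183/10
pivot: c in, b out → z = 213/11
pivot: s1 in, a out → z = 20
No improving column remains; optimal.

3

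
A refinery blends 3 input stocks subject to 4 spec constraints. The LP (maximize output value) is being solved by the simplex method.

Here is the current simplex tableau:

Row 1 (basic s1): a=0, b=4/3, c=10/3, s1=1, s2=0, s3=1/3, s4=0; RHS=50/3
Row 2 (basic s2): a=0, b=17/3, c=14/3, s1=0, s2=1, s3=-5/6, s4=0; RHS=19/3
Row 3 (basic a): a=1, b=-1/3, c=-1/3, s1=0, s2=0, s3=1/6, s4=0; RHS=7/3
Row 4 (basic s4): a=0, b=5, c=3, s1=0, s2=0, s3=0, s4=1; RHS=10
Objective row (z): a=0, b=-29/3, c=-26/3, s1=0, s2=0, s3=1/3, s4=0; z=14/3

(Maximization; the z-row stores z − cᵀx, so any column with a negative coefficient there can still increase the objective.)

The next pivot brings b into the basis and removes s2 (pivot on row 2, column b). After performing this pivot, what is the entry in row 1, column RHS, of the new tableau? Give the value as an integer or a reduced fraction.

Pivot element is row 2, column b: 17/3.
Normalize row 2: new (row 2, RHS) = (19/3)/(17/3) = 19/17.
row 1 ← row 1 − (4/3)·(new row 2): 50/3 − (4/3)·(19/17) = 258/17.

258/17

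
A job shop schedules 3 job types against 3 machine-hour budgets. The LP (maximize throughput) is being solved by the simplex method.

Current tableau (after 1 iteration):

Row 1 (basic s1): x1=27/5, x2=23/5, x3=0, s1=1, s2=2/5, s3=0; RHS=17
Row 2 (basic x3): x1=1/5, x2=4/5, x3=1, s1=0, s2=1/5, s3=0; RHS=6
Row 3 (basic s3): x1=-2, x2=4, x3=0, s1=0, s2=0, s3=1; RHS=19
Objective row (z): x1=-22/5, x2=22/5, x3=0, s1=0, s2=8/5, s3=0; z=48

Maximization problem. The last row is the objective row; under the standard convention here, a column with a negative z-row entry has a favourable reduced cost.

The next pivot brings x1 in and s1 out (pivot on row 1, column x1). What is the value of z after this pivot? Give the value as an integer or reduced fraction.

Minimum ratio for x1: 17/(27/5) = 85/27.
z changes by −(z-row coeff of x1)·ratio = −(-22/5)·(85/27) = 374/27.
New z = 48 + (374/27) = 1670/27.

1670/27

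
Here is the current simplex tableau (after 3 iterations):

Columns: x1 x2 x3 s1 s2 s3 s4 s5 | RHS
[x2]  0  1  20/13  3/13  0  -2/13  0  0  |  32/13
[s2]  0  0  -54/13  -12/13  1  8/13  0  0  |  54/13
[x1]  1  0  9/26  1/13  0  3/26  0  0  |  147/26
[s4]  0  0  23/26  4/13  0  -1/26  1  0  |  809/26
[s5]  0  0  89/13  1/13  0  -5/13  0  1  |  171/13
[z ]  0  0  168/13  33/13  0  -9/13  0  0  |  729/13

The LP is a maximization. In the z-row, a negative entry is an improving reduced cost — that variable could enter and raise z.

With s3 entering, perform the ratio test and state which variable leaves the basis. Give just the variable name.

s2

Ratios: row 1 (x2): entry -2/13 ≤ 0, skip; row 2 (s2): (54/13)/(8/13) = 27/4; row 3 (x1): (147/26)/(3/26) = 49; row 4 (s4): entry -1/26 ≤ 0, skip; row 5 (s5): entry -5/13 ≤ 0, skip.
Minimum ratio 27/4 is in the s2 row, so s2 leaves.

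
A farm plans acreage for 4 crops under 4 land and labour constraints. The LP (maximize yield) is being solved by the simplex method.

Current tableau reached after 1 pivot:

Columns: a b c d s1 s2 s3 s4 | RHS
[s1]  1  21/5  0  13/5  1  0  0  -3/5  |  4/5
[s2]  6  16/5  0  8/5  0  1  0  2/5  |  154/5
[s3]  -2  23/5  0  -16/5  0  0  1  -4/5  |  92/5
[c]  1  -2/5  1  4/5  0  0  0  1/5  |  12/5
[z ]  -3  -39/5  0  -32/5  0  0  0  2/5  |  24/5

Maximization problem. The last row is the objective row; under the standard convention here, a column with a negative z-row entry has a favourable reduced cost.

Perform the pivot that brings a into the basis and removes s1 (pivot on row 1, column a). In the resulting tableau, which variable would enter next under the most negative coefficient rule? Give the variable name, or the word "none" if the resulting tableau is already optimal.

s4

Pivot element 1. New z-row = old z-row − (-3)·(row 1/1).
Updated z-row coefficients: a: 0, b: 24/5, c: 0, d: 7/5, s1: 3, s2: 0, s3: 0, s4: -7/5.
The most negative is -7/5 in column s4, so s4 would enter next.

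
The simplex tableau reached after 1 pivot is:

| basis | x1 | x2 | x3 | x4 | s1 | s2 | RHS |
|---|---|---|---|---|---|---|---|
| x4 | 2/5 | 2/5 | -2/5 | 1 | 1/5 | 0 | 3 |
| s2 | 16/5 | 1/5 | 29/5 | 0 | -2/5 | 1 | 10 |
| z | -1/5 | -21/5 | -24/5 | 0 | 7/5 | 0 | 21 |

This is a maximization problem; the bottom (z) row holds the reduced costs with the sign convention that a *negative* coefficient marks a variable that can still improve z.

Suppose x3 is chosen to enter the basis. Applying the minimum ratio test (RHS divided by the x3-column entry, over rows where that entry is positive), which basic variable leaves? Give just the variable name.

s2

Ratios: row 1 (x4): entry -2/5 ≤ 0, skip; row 2 (s2): 10/(29/5) = 50/29.
Minimum ratio 50/29 is in the s2 row, so s2 leaves.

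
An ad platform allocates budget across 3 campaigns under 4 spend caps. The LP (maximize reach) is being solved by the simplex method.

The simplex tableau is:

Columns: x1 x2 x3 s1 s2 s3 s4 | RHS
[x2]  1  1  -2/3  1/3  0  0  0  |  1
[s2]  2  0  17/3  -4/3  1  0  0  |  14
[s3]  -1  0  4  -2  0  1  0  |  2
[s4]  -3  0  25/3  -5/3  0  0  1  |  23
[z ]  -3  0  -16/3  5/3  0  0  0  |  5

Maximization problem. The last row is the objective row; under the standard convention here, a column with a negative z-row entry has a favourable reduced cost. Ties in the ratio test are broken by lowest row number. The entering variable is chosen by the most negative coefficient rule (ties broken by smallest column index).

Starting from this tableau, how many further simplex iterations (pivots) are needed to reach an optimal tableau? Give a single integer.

3

pivot: x3 in, s3 out → z = 23/3
pivot: x1 in, x2 out → z = 73/5
pivot: s1 in, s2 out → z = 92/5
No improving column remains; optimal.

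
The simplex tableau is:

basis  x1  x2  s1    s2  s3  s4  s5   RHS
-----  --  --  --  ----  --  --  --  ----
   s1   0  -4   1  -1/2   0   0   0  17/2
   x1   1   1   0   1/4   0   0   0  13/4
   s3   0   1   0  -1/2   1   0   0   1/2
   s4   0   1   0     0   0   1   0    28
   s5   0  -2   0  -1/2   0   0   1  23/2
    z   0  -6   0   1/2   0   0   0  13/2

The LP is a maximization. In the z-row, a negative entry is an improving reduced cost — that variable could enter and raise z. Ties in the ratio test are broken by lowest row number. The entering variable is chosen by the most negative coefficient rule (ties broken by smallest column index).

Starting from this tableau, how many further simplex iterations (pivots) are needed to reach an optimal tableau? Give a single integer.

2

pivot: x2 in, s3 out → z = 19/2
pivot: s2 in, x1 out → z = 56/3
No improving column remains; optimal.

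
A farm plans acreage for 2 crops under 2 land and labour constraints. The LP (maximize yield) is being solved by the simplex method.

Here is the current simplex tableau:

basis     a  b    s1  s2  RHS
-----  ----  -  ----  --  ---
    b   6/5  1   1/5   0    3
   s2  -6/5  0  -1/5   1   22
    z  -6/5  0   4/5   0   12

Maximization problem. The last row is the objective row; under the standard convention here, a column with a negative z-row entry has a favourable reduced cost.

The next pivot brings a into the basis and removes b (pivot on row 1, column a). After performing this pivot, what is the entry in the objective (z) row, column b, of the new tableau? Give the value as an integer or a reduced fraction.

Pivot element is row 1, column a: 6/5.
Normalize row 1: new (row 1, b) = 1/(6/5) = 5/6.
z-row ← z-row − (-6/5)·(new row 1): 0 − (-6/5)·(5/6) = 1.

1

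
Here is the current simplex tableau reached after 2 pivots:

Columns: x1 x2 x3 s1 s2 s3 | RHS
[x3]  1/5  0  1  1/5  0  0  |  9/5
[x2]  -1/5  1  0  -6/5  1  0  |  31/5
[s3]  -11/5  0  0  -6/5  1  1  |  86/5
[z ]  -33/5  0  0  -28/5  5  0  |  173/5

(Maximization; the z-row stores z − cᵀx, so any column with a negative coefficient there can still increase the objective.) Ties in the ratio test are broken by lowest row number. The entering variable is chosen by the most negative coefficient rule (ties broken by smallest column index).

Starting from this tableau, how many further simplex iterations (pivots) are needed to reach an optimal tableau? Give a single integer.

pivot: x1 in, x3 out → z = 94
No improving column remains; optimal.

1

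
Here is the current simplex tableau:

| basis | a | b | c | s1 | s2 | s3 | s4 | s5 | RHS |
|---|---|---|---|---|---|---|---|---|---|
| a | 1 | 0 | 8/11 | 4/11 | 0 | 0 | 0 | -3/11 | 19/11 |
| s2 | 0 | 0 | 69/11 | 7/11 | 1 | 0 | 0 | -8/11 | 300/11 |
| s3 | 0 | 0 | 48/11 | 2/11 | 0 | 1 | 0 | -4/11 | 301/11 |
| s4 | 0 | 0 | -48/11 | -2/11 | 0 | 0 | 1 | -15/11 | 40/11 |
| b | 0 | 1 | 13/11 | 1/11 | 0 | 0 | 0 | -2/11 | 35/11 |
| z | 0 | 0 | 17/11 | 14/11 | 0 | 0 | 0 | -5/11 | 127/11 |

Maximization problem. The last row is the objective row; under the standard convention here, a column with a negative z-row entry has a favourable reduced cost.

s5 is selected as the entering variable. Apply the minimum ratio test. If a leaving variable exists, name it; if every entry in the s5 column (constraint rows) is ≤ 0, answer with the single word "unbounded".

unbounded

s5-column entries: row 1: -3/11, row 2: -8/11, row 3: -4/11, row 4: -15/11, row 5: -2/11. All ≤ 0, so s5 can increase without bound; the LP is unbounded in this direction.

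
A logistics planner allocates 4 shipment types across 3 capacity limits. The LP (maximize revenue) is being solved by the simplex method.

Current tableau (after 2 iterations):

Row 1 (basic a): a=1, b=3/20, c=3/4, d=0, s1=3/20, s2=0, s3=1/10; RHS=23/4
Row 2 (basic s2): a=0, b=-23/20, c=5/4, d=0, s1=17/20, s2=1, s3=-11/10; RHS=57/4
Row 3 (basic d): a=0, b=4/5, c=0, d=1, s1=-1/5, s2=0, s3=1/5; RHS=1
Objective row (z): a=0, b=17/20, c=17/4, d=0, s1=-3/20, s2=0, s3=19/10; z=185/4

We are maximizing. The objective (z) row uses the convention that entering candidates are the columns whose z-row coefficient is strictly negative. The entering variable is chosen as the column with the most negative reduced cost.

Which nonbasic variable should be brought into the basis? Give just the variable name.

s1

Objective-row coefficients: a: 0, b: 17/20, c: 17/4, d: 0, s1: -3/20, s2: 0, s3: 19/10.
The most negative is -3/20 in column s1, so s1 enters.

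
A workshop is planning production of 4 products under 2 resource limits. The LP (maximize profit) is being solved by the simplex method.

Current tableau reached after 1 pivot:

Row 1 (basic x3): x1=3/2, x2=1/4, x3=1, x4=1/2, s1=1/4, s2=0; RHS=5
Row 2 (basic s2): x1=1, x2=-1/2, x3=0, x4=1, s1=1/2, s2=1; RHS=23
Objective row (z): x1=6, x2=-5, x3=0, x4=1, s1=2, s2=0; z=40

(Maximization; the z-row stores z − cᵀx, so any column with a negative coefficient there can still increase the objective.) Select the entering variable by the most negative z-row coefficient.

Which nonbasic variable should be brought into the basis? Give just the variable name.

x2

Objective-row coefficients: x1: 6, x2: -5, x3: 0, x4: 1, s1: 2, s2: 0.
The most negative is -5 in column x2, so x2 enters.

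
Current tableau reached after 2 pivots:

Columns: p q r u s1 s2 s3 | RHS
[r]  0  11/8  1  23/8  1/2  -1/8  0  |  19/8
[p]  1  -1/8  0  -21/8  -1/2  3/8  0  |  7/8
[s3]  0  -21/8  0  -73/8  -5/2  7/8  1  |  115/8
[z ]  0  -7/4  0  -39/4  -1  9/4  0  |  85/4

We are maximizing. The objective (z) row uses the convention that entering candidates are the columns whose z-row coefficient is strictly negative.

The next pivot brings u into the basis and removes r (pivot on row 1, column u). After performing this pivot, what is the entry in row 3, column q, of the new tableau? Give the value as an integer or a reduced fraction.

40/23

Pivot element is row 1, column u: 23/8.
Normalize row 1: new (row 1, q) = (11/8)/(23/8) = 11/23.
row 3 ← row 3 − (-73/8)·(new row 1): -21/8 − (-73/8)·(11/23) = 40/23.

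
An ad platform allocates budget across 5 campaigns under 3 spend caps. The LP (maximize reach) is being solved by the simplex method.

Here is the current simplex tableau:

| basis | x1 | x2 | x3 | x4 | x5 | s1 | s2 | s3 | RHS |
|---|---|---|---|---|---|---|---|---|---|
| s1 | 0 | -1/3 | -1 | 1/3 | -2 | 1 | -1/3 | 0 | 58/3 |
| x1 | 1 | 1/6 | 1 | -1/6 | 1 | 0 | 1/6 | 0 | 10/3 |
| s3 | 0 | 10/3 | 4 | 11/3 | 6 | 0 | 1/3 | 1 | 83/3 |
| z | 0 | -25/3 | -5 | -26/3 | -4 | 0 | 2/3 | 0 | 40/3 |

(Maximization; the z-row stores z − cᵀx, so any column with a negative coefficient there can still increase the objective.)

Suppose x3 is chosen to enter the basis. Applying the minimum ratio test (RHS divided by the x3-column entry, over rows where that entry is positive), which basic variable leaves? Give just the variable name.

x1

Ratios: row 1 (s1): entry -1 ≤ 0, skip; row 2 (x1): (10/3)/1 = 10/3; row 3 (s3): (83/3)/4 = 83/12.
Minimum ratio 10/3 is in the x1 row, so x1 leaves.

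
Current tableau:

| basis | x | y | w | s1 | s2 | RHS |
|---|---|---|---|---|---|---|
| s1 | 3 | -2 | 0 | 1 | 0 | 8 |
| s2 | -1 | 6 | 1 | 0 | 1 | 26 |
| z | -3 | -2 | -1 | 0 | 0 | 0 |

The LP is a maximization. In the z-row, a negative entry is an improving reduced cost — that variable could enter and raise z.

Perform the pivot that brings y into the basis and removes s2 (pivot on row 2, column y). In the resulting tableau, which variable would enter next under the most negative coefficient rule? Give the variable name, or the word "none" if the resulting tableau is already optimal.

x

Pivot element 6. New z-row = old z-row − (-2)·(row 2/6).
Updated z-row coefficients: x: -10/3, y: 0, w: -2/3, s1: 0, s2: 1/3.
The most negative is -10/3 in column x, so x would enter next.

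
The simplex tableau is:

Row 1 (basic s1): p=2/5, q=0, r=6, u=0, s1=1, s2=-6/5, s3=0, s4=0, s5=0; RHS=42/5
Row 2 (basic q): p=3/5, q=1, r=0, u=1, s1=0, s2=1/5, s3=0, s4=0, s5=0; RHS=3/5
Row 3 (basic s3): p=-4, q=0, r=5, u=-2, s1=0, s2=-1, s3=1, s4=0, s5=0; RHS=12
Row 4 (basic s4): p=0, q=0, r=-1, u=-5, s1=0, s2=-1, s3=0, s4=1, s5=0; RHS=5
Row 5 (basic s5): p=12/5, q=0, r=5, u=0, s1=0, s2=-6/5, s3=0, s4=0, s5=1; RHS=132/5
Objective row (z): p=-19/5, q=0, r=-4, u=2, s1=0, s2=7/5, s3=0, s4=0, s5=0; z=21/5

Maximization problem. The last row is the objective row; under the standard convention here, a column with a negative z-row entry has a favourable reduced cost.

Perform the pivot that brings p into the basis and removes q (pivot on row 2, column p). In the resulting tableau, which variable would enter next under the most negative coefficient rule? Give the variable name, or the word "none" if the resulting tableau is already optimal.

Pivot element 3/5. New z-row = old z-row − (-19/5)·(row 2/(3/5)).
Updated z-row coefficients: p: 0, q: 19/3, r: -4, u: 25/3, s1: 0, s2: 8/3, s3: 0, s4: 0, s5: 0.
The most negative is -4 in column r, so r would enter next.

r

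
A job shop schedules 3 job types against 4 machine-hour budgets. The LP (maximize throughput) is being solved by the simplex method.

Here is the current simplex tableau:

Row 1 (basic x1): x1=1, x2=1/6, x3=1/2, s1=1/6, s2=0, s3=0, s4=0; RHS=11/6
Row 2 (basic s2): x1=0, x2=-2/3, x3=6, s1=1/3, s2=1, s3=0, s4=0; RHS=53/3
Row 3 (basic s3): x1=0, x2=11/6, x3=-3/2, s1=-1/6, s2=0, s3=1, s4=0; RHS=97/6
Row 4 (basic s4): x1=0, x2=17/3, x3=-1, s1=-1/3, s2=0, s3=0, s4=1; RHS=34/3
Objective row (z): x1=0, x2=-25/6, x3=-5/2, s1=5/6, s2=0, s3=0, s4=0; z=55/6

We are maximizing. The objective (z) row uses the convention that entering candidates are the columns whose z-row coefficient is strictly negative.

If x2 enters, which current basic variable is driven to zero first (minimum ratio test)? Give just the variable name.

Ratios: row 1 (x1): (11/6)/(1/6) = 11; row 2 (s2): entry -2/3 ≤ 0, skip; row 3 (s3): (97/6)/(11/6) = 97/11; row 4 (s4): (34/3)/(17/3) = 2.
Minimum ratio 2 is in the s4 row, so s4 leaves.

s4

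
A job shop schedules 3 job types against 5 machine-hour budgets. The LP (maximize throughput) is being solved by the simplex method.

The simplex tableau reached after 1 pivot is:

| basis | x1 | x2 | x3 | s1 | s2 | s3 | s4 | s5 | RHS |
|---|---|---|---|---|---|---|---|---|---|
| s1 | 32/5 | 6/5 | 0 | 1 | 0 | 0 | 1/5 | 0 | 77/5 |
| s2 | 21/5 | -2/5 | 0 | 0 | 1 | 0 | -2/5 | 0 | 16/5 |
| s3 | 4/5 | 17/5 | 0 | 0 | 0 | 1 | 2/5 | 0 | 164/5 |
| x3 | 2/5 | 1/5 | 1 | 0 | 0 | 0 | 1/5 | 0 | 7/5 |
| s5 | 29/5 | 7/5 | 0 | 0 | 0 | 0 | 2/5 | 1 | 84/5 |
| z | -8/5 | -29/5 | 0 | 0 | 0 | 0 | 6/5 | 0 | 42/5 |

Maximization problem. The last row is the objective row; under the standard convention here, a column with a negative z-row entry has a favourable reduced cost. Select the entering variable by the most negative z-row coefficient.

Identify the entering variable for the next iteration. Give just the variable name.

Objective-row coefficients: x1: -8/5, x2: -29/5, x3: 0, s1: 0, s2: 0, s3: 0, s4: 6/5, s5: 0.
The most negative is -29/5 in column x2, so x2 enters.

x2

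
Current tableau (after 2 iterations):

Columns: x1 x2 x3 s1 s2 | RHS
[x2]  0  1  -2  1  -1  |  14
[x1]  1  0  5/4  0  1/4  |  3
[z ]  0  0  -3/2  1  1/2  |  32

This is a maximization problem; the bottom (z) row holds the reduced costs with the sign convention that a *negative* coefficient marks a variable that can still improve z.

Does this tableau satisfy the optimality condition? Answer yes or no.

no

Column x3 has objective-row coefficient -3/2, which is negative; an improving pivot exists, so not yet optimal.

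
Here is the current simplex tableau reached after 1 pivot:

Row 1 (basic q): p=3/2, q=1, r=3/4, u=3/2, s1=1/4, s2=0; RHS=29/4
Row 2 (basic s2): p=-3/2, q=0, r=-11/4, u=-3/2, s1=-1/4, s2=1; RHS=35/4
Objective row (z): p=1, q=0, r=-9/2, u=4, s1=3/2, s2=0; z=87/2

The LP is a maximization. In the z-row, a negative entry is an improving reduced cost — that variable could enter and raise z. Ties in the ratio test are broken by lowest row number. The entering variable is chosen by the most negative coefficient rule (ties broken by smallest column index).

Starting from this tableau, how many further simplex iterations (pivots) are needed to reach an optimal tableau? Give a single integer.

pivot: r in, q out → z = 87
No improving column remains; optimal.

1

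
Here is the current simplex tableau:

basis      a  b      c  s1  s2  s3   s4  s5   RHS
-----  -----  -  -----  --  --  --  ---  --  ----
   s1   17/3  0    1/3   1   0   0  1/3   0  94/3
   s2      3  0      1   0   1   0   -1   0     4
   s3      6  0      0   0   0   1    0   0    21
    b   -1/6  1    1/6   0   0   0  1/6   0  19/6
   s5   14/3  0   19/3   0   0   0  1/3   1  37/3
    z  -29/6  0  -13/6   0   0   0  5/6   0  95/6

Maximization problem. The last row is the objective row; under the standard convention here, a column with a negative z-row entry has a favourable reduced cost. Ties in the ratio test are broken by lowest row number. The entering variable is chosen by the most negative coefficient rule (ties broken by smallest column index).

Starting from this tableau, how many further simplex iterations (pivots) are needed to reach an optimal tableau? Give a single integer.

pivot: a in, s2 out → z = 401/18
pivot: s4 in, s5 out → z = 843/34
No improving column remains; optimal.

2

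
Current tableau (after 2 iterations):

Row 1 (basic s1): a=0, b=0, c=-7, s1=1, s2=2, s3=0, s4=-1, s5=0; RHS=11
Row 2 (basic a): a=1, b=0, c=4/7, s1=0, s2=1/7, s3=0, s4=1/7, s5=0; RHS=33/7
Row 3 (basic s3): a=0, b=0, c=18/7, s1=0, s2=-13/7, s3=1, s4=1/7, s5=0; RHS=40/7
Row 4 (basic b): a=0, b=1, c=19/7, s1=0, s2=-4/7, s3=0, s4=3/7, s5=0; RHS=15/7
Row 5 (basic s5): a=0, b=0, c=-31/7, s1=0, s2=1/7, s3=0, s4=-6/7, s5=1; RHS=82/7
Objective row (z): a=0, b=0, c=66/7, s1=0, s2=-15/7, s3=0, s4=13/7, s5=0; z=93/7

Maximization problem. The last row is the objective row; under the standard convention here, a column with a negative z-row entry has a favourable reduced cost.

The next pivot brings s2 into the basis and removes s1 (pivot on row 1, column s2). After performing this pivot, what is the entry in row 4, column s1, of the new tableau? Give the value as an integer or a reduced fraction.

Pivot element is row 1, column s2: 2.
Normalize row 1: new (row 1, s1) = 1/2 = 1/2.
row 4 ← row 4 − (-4/7)·(new row 1): 0 − (-4/7)·(1/2) = 2/7.

2/7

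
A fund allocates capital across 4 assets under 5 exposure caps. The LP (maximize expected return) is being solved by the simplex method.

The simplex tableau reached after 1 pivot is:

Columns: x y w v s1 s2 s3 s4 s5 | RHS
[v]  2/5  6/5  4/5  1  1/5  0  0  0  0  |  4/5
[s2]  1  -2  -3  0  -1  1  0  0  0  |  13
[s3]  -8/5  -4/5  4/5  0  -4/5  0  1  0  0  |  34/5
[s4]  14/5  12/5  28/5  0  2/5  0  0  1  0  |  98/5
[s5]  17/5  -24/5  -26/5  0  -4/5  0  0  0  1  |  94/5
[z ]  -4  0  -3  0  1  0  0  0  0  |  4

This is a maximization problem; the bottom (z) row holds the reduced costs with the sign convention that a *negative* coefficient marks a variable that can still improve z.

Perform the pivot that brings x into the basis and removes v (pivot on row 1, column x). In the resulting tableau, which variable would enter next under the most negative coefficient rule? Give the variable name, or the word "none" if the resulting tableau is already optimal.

Pivot element 2/5. New z-row = old z-row − (-4)·(row 1/(2/5)).
Updated z-row coefficients: x: 0, y: 12, w: 5, v: 10, s1: 3, s2: 0, s3: 0, s4: 0, s5: 0.
No coefficient is strictly negative; the tableau after this pivot is optimal.

none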